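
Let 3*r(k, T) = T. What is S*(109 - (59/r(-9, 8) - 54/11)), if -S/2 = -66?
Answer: 24231/2 ≈ 12116.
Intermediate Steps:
S = 132 (S = -2*(-66) = 132)
r(k, T) = T/3
S*(109 - (59/r(-9, 8) - 54/11)) = 132*(109 - (59/(((⅓)*8)) - 54/11)) = 132*(109 - (59/(8/3) - 54*1/11)) = 132*(109 - (59*(3/8) - 54/11)) = 132*(109 - (177/8 - 54/11)) = 132*(109 - 1*1515/88) = 132*(109 - 1515/88) = 132*(8077/88) = 24231/2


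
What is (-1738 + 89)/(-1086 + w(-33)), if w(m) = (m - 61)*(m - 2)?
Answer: -1649/2204 ≈ -0.74819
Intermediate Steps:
w(m) = (-61 + m)*(-2 + m)
(-1738 + 89)/(-1086 + w(-33)) = (-1738 + 89)/(-1086 + (122 + (-33)² - 63*(-33))) = -1649/(-1086 + (122 + 1089 + 2079)) = -1649/(-1086 + 3290) = -1649/2204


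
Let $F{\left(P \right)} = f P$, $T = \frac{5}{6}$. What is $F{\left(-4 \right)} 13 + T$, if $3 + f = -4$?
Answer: $\frac{2189}{6} \approx 364.83$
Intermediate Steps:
$f = -7$ ($f = -3 - 4 = -7$)
$T = \frac{5}{6}$ ($T = 5 \cdot \frac{1}{6} = \frac{5}{6} \approx 0.83333$)
$F{\left(P \right)} = - 7 P$
$F{\left(-4 \right)} 13 + T = \left(-7\right) \left(-4\right) 13 + \frac{5}{6} = 28 \cdot 13 + \frac{5}{6} = 364 + \frac{5}{6} = \frac{2189}{6}$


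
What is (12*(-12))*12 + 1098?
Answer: -630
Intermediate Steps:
(12*(-12))*12 + 1098 = -144*12 + 1098 = -1728 + 1098 = -630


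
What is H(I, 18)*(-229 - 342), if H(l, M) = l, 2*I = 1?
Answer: -571/2 ≈ -285.50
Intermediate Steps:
I = ½ (I = (½)*1 = ½ ≈ 0.50000)
H(I, 18)*(-229 - 342) = (-229 - 342)/2 = (½)*(-571) = -571/2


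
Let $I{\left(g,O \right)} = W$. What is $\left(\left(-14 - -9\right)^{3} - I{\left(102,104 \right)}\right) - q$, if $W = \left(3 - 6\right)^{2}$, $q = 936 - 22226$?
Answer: $21156$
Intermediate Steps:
$q = -21290$
$W = 9$ ($W = \left(-3\right)^{2} = 9$)
$I{\left(g,O \right)} = 9$
$\left(\left(-14 - -9\right)^{3} - I{\left(102,104 \right)}\right) - q = \left(\left(-14 - -9\right)^{3} - 9\right) - -21290 = \left(\left(-14 + 9\right)^{3} - 9\right) + 21290 = \left(\left(-5\right)^{3} - 9\right) + 21290 = \left(-125 - 9\right) + 21290 = -134 + 21290 = 21156$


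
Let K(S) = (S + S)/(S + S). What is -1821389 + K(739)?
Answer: -1821388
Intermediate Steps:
K(S) = 1 (K(S) = (2*S)/((2*S)) = (2*S)*(1/(2*S)) = 1)
-1821389 + K(739) = -1821389 + 1 = -1821388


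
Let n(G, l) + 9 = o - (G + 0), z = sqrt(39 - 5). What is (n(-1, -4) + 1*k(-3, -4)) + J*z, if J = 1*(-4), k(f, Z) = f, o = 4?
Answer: -7 - 4*sqrt(34) ≈ -30.324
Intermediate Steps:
z = sqrt(34) ≈ 5.8309
J = -4
n(G, l) = -5 - G (n(G, l) = -9 + (4 - (G + 0)) = -9 + (4 - G) = -5 - G)
(n(-1, -4) + 1*k(-3, -4)) + J*z = ((-5 - 1*(-1)) + 1*(-3)) - 4*sqrt(34) = ((-5 + 1) - 3) - 4*sqrt(34) = (-4 - 3) - 4*sqrt(34) = -7 - 4*sqrt(34)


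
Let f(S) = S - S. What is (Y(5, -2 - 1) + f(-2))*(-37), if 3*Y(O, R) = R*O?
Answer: 185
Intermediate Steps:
Y(O, R) = O*R/3 (Y(O, R) = (R*O)/3 = (O*R)/3 = O*R/3)
f(S) = 0
(Y(5, -2 - 1) + f(-2))*(-37) = ((⅓)*5*(-2 - 1) + 0)*(-37) = ((⅓)*5*(-3) + 0)*(-37) = (-5 + 0)*(-37) = -5*(-37) = 185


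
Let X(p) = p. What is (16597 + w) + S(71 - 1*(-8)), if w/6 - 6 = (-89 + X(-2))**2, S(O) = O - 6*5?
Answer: 66368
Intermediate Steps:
S(O) = -30 + O (S(O) = O - 30 = -30 + O)
w = 49722 (w = 36 + 6*(-89 - 2)**2 = 36 + 6*(-91)**2 = 36 + 6*8281 = 36 + 49686 = 49722)
(16597 + w) + S(71 - 1*(-8)) = (16597 + 49722) + (-30 + (71 - 1*(-8))) = 66319 + (-30 + (71 + 8)) = 66319 + (-30 + 79) = 66319 + 49 = 66368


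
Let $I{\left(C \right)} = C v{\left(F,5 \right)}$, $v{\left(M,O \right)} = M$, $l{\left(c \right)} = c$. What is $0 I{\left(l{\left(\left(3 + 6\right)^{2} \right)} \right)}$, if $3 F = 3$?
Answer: $0$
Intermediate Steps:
$F = 1$ ($F = \frac{1}{3} \cdot 3 = 1$)
$I{\left(C \right)} = C$ ($I{\left(C \right)} = C 1 = C$)
$0 I{\left(l{\left(\left(3 + 6\right)^{2} \right)} \right)} = 0 \left(3 + 6\right)^{2} = 0 \cdot 9^{2} = 0 \cdot 81 = 0$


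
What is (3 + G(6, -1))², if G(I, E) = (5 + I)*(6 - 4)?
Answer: 625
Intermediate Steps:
G(I, E) = 10 + 2*I (G(I, E) = (5 + I)*2 = 10 + 2*I)
(3 + G(6, -1))² = (3 + (10 + 2*6))² = (3 + (10 + 12))² = (3 + 22)² = 25² = 625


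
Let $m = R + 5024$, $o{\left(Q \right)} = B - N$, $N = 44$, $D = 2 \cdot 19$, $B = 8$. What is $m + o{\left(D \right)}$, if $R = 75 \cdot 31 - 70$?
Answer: $7243$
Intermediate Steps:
$R = 2255$ ($R = 2325 - 70 = 2255$)
$D = 38$
$o{\left(Q \right)} = -36$ ($o{\left(Q \right)} = 8 - 44 = -36$)
$m = 7279$ ($m = 2255 + 5024 = 7279$)
$m + o{\left(D \right)} = 7279 - 36 = 7243$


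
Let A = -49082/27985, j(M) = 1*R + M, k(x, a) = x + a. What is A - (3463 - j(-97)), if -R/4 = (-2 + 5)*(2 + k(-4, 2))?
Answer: -99675682/27985 ≈ -3561.8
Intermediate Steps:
k(x, a) = a + x
R = 0 (R = -4*(-2 + 5)*(2 + (2 - 4)) = -12*(2 - 2) = -12*0 = -4*0 = 0)
j(M) = M (j(M) = 1*0 + M = 0 + M = M)
A = -49082/27985 (A = -49082*1/27985 = -49082/27985 ≈ -1.7539)
A - (3463 - j(-97)) = -49082/27985 - (3463 - 1*(-97)) = -49082/27985 - (3463 + 97) = -49082/27985 - 1*3560 = -49082/27985 - 3560 = -99675682/27985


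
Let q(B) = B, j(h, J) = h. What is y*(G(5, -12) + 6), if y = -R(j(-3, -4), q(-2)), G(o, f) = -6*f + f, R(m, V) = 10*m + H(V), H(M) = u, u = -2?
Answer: 2112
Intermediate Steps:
H(M) = -2
R(m, V) = -2 + 10*m (R(m, V) = 10*m - 2 = -2 + 10*m)
G(o, f) = -5*f
y = 32 (y = -(-2 + 10*(-3)) = -(-2 - 30) = -1*(-32) = 32)
y*(G(5, -12) + 6) = 32*(-5*(-12) + 6) = 32*(60 + 6) = 32*66 = 2112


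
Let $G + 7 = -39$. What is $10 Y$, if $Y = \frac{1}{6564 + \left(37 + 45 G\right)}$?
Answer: $\frac{10}{4531} \approx 0.002207$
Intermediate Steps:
$G = -46$ ($G = -7 - 39 = -46$)
$Y = \frac{1}{4531}$ ($Y = \frac{1}{6564 + \left(37 + 45 \left(-46\right)\right)} = \frac{1}{6564 + \left(37 - 2070\right)} = \frac{1}{6564 - 2033} = \frac{1}{4531} \approx 0.0002207$)
$10 Y = 10 \cdot \frac{1}{4531} = \frac{10}{4531}$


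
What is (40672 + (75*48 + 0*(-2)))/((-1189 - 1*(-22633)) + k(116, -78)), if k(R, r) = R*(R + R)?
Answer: 11068/12089 ≈ 0.91554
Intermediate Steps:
k(R, r) = 2*R**2 (k(R, r) = R*(2*R) = 2*R**2)
(40672 + (75*48 + 0*(-2)))/((-1189 - 1*(-22633)) + k(116, -78)) = (40672 + (75*48 + 0*(-2)))/((-1189 - 1*(-22633)) + 2*116**2) = (40672 + (3600 + 0))/((-1189 + 22633) + 2*13456) = (40672 + 3600)/(21444 + 26912) = 44272/48356 = 44272*(1/48356) = 11068/12089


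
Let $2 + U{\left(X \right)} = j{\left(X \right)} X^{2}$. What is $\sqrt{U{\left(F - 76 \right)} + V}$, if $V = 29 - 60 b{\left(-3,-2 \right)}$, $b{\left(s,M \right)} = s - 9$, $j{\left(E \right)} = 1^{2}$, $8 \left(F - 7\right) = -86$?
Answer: $\frac{\sqrt{113713}}{4} \approx 84.303$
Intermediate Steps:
$F = - \frac{15}{4}$ ($F = 7 + \frac{1}{8} \left(-86\right) = 7 - \frac{43}{4} = - \frac{15}{4} \approx -3.75$)
$j{\left(E \right)} = 1$
$b{\left(s,M \right)} = -9 + s$
$V = 749$ ($V = 29 - 60 \left(-9 - 3\right) = 29 - -720 = 29 + 720 = 749$)
$U{\left(X \right)} = -2 + X^{2}$ ($U{\left(X \right)} = -2 + 1 X^{2} = -2 + X^{2}$)
$\sqrt{U{\left(F - 76 \right)} + V} = \sqrt{\left(-2 + \left(- \frac{15}{4} - 76\right)^{2}\right) + 749} = \sqrt{\left(-2 + \left(- \frac{319}{4}\right)^{2}\right) + 749} = \sqrt{\left(-2 + \frac{101761}{16}\right) + 749} = \sqrt{\frac{101729}{16} + 749} = \sqrt{\frac{113713}{16}} = \frac{\sqrt{113713}}{4}$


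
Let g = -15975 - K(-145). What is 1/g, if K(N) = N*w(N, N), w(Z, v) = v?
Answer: -1/37000 ≈ -2.7027e-5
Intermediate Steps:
K(N) = N² (K(N) = N*N = N²)
g = -37000 (g = -15975 - 1*(-145)² = -15975 - 1*21025 = -15975 - 21025 = -37000)
1/g = 1/(-37000) = -1/37000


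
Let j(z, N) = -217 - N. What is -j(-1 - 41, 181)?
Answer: 398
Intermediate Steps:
-j(-1 - 41, 181) = -(-217 - 1*181) = -(-217 - 181) = -1*(-398) = 398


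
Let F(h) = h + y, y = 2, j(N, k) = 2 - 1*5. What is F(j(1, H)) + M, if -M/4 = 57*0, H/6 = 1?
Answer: -1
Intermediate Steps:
H = 6 (H = 6*1 = 6)
j(N, k) = -3 (j(N, k) = 2 - 5 = -3)
F(h) = 2 + h (F(h) = h + 2 = 2 + h)
M = 0 (M = -228*0 = -4*0 = 0)
F(j(1, H)) + M = (2 - 3) + 0 = -1 + 0 = -1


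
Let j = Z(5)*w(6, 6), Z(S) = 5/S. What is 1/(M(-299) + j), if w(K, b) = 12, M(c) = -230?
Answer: -1/218 ≈ -0.0045872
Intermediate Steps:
j = 12 (j = (5/5)*12 = (5*(⅕))*12 = 1*12 = 12)
1/(M(-299) + j) = 1/(-230 + 12) = 1/(-218) = -1/218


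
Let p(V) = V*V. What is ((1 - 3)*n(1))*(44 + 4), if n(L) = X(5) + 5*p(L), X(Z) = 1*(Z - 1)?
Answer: -864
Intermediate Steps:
X(Z) = -1 + Z (X(Z) = 1*(-1 + Z) = -1 + Z)
p(V) = V²
n(L) = 4 + 5*L² (n(L) = (-1 + 5) + 5*L² = 4 + 5*L²)
((1 - 3)*n(1))*(44 + 4) = ((1 - 3)*(4 + 5*1²))*(44 + 4) = -2*(4 + 5*1)*48 = -2*(4 + 5)*48 = -2*9*48 = -18*48 = -864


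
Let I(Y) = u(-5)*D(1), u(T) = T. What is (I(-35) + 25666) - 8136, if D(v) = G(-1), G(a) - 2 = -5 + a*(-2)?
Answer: 17535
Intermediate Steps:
G(a) = -3 - 2*a (G(a) = 2 + (-5 + a*(-2)) = 2 + (-5 - 2*a) = -3 - 2*a)
D(v) = -1 (D(v) = -3 - 2*(-1) = -3 + 2 = -1)
I(Y) = 5 (I(Y) = -5*(-1) = 5)
(I(-35) + 25666) - 8136 = (5 + 25666) - 8136 = 25671 - 8136 = 17535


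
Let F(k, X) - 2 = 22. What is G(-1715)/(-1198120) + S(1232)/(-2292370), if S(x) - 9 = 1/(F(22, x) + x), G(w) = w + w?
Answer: 7044406145/2464033668976 ≈ 0.0028589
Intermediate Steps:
G(w) = 2*w
F(k, X) = 24 (F(k, X) = 2 + 22 = 24)
S(x) = 9 + 1/(24 + x)
G(-1715)/(-1198120) + S(1232)/(-2292370) = (2*(-1715))/(-1198120) + ((217 + 9*1232)/(24 + 1232))/(-2292370) = -3430*(-1/1198120) + ((217 + 11088)/1256)*(-1/2292370) = 49/17116 + ((1/1256)*11305)*(-1/2292370) = 49/17116 + (11305/1256)*(-1/2292370) = 49/17116 - 2261/575843344 = 7044406145/2464033668976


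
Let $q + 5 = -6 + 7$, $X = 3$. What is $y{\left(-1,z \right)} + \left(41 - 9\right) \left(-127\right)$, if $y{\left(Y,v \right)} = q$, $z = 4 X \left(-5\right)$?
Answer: $-4068$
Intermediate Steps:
$q = -4$ ($q = -5 + \left(-6 + 7\right) = -5 + 1 = -4$)
$z = -60$ ($z = 4 \cdot 3 \left(-5\right) = 12 \left(-5\right) = -60$)
$y{\left(Y,v \right)} = -4$
$y{\left(-1,z \right)} + \left(41 - 9\right) \left(-127\right) = -4 + \left(41 - 9\right) \left(-127\right) = -4 + 32 \left(-127\right) = -4 - 4064 = -4068$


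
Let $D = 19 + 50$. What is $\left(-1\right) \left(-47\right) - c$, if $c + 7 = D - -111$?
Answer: $-126$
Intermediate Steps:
$D = 69$
$c = 173$ ($c = -7 + \left(69 - -111\right) = -7 + \left(69 + 111\right) = -7 + 180 = 173$)
$\left(-1\right) \left(-47\right) - c = \left(-1\right) \left(-47\right) - 173 = 47 - 173 = -126$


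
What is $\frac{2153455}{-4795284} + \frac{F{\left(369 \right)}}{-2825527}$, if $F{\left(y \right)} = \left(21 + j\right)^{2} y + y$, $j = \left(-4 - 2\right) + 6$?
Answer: $- \frac{6866746475617}{13549204414668} \approx -0.5068$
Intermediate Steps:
$j = 0$ ($j = -6 + 6 = 0$)
$F{\left(y \right)} = 442 y$ ($F{\left(y \right)} = \left(21 + 0\right)^{2} y + y = 21^{2} y + y = 441 y + y = 442 y$)
$\frac{2153455}{-4795284} + \frac{F{\left(369 \right)}}{-2825527} = \frac{2153455}{-4795284} + \frac{442 \cdot 369}{-2825527} = 2153455 \left(- \frac{1}{4795284}\right) + 163098 \left(- \frac{1}{2825527}\right) = - \frac{2153455}{4795284} - \frac{163098}{2825527} = - \frac{6866746475617}{13549204414668}$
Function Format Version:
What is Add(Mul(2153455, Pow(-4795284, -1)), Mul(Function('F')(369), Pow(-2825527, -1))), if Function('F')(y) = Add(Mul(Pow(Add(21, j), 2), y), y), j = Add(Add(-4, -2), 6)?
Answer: Rational(-6866746475617, 13549204414668) ≈ -0.50680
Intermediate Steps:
j = 0 (j = Add(-6, 6) = 0)
Function('F')(y) = Mul(442, y) (Function('F')(y) = Add(Mul(Pow(Add(21, 0), 2), y), y) = Add(Mul(Pow(21, 2), y), y) = Add(Mul(441, y), y) = Mul(442, y))
Add(Mul(2153455, Pow(-4795284, -1)), Mul(Function('F')(369), Pow(-2825527, -1))) = Add(Mul(2153455, Pow(-4795284, -1)), Mul(Mul(442, 369), Pow(-2825527, -1))) = Add(Mul(2153455, Rational(-1, 4795284)), Mul(163098, Rational(-1, 2825527))) = Add(Rational(-2153455, 4795284), Rational(-163098, 2825527)) = Rational(-6866746475617, 13549204414668)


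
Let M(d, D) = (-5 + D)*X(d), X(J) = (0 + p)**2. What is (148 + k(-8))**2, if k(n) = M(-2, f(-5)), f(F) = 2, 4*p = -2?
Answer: 346921/16 ≈ 21683.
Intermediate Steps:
p = -1/2 (p = (1/4)*(-2) = -1/2 ≈ -0.50000)
X(J) = 1/4 (X(J) = (0 - 1/2)**2 = (-1/2)**2 = 1/4)
M(d, D) = -5/4 + D/4 (M(d, D) = (-5 + D)*(1/4) = -5/4 + D/4)
k(n) = -3/4 (k(n) = -5/4 + (1/4)*2 = -5/4 + 1/2 = -3/4)
(148 + k(-8))**2 = (148 - 3/4)**2 = (589/4)**2 = 346921/16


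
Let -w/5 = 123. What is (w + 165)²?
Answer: 202500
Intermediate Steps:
w = -615 (w = -5*123 = -615)
(w + 165)² = (-615 + 165)² = (-450)² = 202500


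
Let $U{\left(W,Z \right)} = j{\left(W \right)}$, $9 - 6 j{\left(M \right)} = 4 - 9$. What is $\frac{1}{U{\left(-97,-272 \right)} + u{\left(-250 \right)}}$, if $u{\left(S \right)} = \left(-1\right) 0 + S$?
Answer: $- \frac{3}{743} \approx -0.0040377$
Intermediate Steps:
$j{\left(M \right)} = \frac{7}{3}$ ($j{\left(M \right)} = \frac{3}{2} - \frac{4 - 9}{6} = \frac{3}{2} - - \frac{5}{6} = \frac{3}{2} + \frac{5}{6} = \frac{7}{3}$)
$U{\left(W,Z \right)} = \frac{7}{3}$
$u{\left(S \right)} = S$ ($u{\left(S \right)} = 0 + S = S$)
$\frac{1}{U{\left(-97,-272 \right)} + u{\left(-250 \right)}} = \frac{1}{\frac{7}{3} - 250} = \frac{1}{- \frac{743}{3}} = - \frac{3}{743}$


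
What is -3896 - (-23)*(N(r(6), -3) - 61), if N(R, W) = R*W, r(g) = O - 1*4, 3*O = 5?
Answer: -5138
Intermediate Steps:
O = 5/3 (O = (⅓)*5 = 5/3 ≈ 1.6667)
r(g) = -7/3 (r(g) = 5/3 - 1*4 = 5/3 - 4 = -7/3)
-3896 - (-23)*(N(r(6), -3) - 61) = -3896 - (-23)*(-7/3*(-3) - 61) = -3896 - (-23)*(7 - 61) = -3896 - (-23)*(-54) = -3896 - 1*1242 = -3896 - 1242 = -5138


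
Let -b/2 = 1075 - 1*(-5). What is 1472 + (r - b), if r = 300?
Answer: 3932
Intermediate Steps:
b = -2160 (b = -2*(1075 - 1*(-5)) = -2*(1075 + 5) = -2*1080 = -2160)
1472 + (r - b) = 1472 + (300 - 1*(-2160)) = 1472 + (300 + 2160) = 1472 + 2460 = 3932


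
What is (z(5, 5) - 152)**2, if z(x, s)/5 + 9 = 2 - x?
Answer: 44944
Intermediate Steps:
z(x, s) = -35 - 5*x (z(x, s) = -45 + 5*(2 - x) = -45 + (10 - 5*x) = -35 - 5*x)
(z(5, 5) - 152)**2 = ((-35 - 5*5) - 152)**2 = ((-35 - 25) - 152)**2 = (-60 - 152)**2 = (-212)**2 = 44944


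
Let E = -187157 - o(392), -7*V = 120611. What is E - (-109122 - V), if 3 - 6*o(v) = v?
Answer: -3998413/42 ≈ -95200.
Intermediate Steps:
V = -120611/7 (V = -1/7*120611 = -120611/7 ≈ -17230.)
o(v) = 1/2 - v/6
E = -1122553/6 (E = -187157 - (1/2 - 1/6*392) = -187157 - (1/2 - 196/3) = -187157 - 1*(-389/6) = -187157 + 389/6 = -1122553/6 ≈ -1.8709e+5)
E - (-109122 - V) = -1122553/6 - (-109122 - 1*(-120611/7)) = -1122553/6 - (-109122 + 120611/7) = -1122553/6 - 1*(-643243/7) = -1122553/6 + 643243/7 = -3998413/42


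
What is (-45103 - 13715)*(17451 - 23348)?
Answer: 346849746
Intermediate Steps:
(-45103 - 13715)*(17451 - 23348) = -58818*(-5897) = 346849746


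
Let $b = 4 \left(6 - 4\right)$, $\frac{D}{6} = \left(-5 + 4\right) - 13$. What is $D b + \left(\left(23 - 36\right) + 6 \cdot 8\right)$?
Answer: $-637$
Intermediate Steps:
$D = -84$ ($D = 6 \left(\left(-5 + 4\right) - 13\right) = 6 \left(-1 - 13\right) = 6 \left(-14\right) = -84$)
$b = 8$ ($b = 4 \cdot 2 = 8$)
$D b + \left(\left(23 - 36\right) + 6 \cdot 8\right) = \left(-84\right) 8 + \left(\left(23 - 36\right) + 6 \cdot 8\right) = -672 + \left(-13 + 48\right) = -672 + 35 = -637$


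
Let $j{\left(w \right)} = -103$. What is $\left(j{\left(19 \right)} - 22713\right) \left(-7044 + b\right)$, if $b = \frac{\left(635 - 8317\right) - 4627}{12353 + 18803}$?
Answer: $\frac{1251886386792}{7789} \approx 1.6072 \cdot 10^{8}$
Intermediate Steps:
$b = - \frac{12309}{31156}$ ($b = \frac{-7682 - 4627}{31156} = \left(-12309\right) \frac{1}{31156} = - \frac{12309}{31156} \approx -0.39508$)
$\left(j{\left(19 \right)} - 22713\right) \left(-7044 + b\right) = \left(-103 - 22713\right) \left(-7044 - \frac{12309}{31156}\right) = \left(-22816\right) \left(- \frac{219475173}{31156}\right) = \frac{1251886386792}{7789}$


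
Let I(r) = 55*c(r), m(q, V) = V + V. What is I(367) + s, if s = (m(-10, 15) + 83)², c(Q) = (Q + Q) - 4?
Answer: 52919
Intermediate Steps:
c(Q) = -4 + 2*Q (c(Q) = 2*Q - 4 = -4 + 2*Q)
m(q, V) = 2*V
s = 12769 (s = (2*15 + 83)² = (30 + 83)² = 113² = 12769)
I(r) = -220 + 110*r (I(r) = 55*(-4 + 2*r) = -220 + 110*r)
I(367) + s = (-220 + 110*367) + 12769 = (-220 + 40370) + 12769 = 40150 + 12769 = 52919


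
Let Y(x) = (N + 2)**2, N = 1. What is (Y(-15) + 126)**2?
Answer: 18225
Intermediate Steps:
Y(x) = 9 (Y(x) = (1 + 2)**2 = 3**2 = 9)
(Y(-15) + 126)**2 = (9 + 126)**2 = 135**2 = 18225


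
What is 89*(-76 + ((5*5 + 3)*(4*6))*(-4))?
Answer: -245996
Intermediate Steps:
89*(-76 + ((5*5 + 3)*(4*6))*(-4)) = 89*(-76 + ((25 + 3)*24)*(-4)) = 89*(-76 + (28*24)*(-4)) = 89*(-76 + 672*(-4)) = 89*(-76 - 2688) = 89*(-2764) = -245996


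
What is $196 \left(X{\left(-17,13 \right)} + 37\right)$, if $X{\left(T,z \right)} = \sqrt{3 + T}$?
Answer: $7252 + 196 i \sqrt{14} \approx 7252.0 + 733.37 i$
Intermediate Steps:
$196 \left(X{\left(-17,13 \right)} + 37\right) = 196 \left(\sqrt{3 - 17} + 37\right) = 196 \left(\sqrt{-14} + 37\right) = 196 \left(i \sqrt{14} + 37\right) = 196 \left(37 + i \sqrt{14}\right) = 7252 + 196 i \sqrt{14}$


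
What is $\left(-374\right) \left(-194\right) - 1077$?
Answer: $71479$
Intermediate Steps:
$\left(-374\right) \left(-194\right) - 1077 = 72556 - 1077 = 71479$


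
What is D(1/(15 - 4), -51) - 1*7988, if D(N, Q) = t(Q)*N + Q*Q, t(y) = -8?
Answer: -59265/11 ≈ -5387.7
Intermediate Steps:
D(N, Q) = Q² - 8*N (D(N, Q) = -8*N + Q*Q = -8*N + Q² = Q² - 8*N)
D(1/(15 - 4), -51) - 1*7988 = ((-51)² - 8/(15 - 4)) - 1*7988 = (2601 - 8/11) - 7988 = 28603/11 - 7988 = -59265/11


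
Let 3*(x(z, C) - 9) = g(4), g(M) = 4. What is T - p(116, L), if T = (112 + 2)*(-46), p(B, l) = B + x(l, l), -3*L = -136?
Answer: -16111/3 ≈ -5370.3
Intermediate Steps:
L = 136/3 (L = -1/3*(-136) = 136/3 ≈ 45.333)
x(z, C) = 31/3 (x(z, C) = 9 + (1/3)*4 = 9 + 4/3 = 31/3)
p(B, l) = 31/3 + B (p(B, l) = B + 31/3 = 31/3 + B)
T = -5244 (T = 114*(-46) = -5244)
T - p(116, L) = -5244 - (31/3 + 116) = -5244 - 1*379/3 = -5244 - 379/3 = -16111/3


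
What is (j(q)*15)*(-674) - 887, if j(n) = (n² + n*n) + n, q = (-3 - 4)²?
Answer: -49044497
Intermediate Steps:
q = 49 (q = (-7)² = 49)
j(n) = n + 2*n² (j(n) = (n² + n²) + n = 2*n² + n = n + 2*n²)
(j(q)*15)*(-674) - 887 = ((49*(1 + 2*49))*15)*(-674) - 887 = ((49*(1 + 98))*15)*(-674) - 887 = ((49*99)*15)*(-674) - 887 = (4851*15)*(-674) - 887 = 72765*(-674) - 887 = -49043610 - 887 = -49044497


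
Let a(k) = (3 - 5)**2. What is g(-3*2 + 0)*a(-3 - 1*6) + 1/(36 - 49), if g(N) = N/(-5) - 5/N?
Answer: 1571/195 ≈ 8.0564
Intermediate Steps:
g(N) = -5/N - N/5 (g(N) = N*(-1/5) - 5/N = -N/5 - 5/N = -5/N - N/5)
a(k) = 4 (a(k) = (-2)**2 = 4)
g(-3*2 + 0)*a(-3 - 1*6) + 1/(36 - 49) = (-5/(-3*2 + 0) - (-3*2 + 0)/5)*4 + 1/(36 - 49) = (-5/(-6 + 0) - (-6 + 0)/5)*4 + 1/(-13) = (-5/(-6) - 1/5*(-6))*4 - 1/13 = (-5*(-1/6) + 6/5)*4 - 1/13 = (5/6 + 6/5)*4 - 1/13 = (61/30)*4 - 1/13 = 122/15 - 1/13 = 1571/195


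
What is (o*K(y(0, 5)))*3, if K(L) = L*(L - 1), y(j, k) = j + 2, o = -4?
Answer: -24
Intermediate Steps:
y(j, k) = 2 + j
K(L) = L*(-1 + L)
(o*K(y(0, 5)))*3 = -4*(2 + 0)*(-1 + (2 + 0))*3 = -8*(-1 + 2)*3 = -8*3 = -24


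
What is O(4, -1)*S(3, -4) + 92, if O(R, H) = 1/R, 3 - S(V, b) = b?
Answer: 375/4 ≈ 93.750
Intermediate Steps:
S(V, b) = 3 - b
O(4, -1)*S(3, -4) + 92 = (3 - 1*(-4))/4 + 92 = (3 + 4)/4 + 92 = (¼)*7 + 92 = 7/4 + 92 = 375/4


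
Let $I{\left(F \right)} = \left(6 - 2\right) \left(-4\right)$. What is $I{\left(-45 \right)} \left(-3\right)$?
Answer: $48$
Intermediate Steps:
$I{\left(F \right)} = -16$ ($I{\left(F \right)} = 4 \left(-4\right) = -16$)
$I{\left(-45 \right)} \left(-3\right) = \left(-16\right) \left(-3\right) = 48$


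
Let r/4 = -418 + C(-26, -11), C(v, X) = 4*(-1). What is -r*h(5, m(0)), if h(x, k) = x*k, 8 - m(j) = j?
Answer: 67520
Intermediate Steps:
m(j) = 8 - j
h(x, k) = k*x
C(v, X) = -4
r = -1688 (r = 4*(-418 - 4) = 4*(-422) = -1688)
-r*h(5, m(0)) = -(-1688)*(8 - 1*0)*5 = -(-1688)*(8 + 0)*5 = -(-1688)*8*5 = -(-1688)*40 = -1*(-67520) = 67520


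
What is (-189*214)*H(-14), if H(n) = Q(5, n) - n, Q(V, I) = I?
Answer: 0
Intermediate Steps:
H(n) = 0 (H(n) = n - n = 0)
(-189*214)*H(-14) = -189*214*0 = -40446*0 = 0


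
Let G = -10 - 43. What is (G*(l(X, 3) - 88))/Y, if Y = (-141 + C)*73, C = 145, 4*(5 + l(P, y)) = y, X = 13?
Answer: 19557/1168 ≈ 16.744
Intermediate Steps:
l(P, y) = -5 + y/4
G = -53
Y = 292 (Y = (-141 + 145)*73 = 4*73 = 292)
(G*(l(X, 3) - 88))/Y = -53*((-5 + (¼)*3) - 88)/292 = -53*((-5 + ¾) - 88)*(1/292) = -53*(-17/4 - 88)*(1/292) = -53*(-369/4)*(1/292) = (19557/4)*(1/292) = 19557/1168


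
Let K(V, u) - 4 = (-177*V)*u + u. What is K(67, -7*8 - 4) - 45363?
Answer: 666121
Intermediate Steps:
K(V, u) = 4 + u - 177*V*u (K(V, u) = 4 + ((-177*V)*u + u) = 4 + (-177*V*u + u) = 4 + (u - 177*V*u) = 4 + u - 177*V*u)
K(67, -7*8 - 4) - 45363 = (4 + (-7*8 - 4) - 177*67*(-7*8 - 4)) - 45363 = (4 + (-56 - 4) - 177*67*(-56 - 4)) - 45363 = (4 - 60 - 177*67*(-60)) - 45363 = (4 - 60 + 711540) - 45363 = 711484 - 45363 = 666121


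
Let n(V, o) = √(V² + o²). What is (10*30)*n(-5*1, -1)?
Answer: 300*√26 ≈ 1529.7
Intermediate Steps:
(10*30)*n(-5*1, -1) = (10*30)*√((-5*1)² + (-1)²) = 300*√((-5)² + 1) = 300*√(25 + 1) = 300*√26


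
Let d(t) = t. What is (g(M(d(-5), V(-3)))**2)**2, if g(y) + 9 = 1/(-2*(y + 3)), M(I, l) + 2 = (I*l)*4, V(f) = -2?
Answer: 298248146641/45212176 ≈ 6596.6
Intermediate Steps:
M(I, l) = -2 + 4*I*l (M(I, l) = -2 + (I*l)*4 = -2 + 4*I*l)
g(y) = -9 + 1/(-6 - 2*y) (g(y) = -9 + 1/(-2*(y + 3)) = -9 + 1/(-2*(3 + y)) = -9 + 1/(-6 - 2*y))
(g(M(d(-5), V(-3)))**2)**2 = (((-55 - 18*(-2 + 4*(-5)*(-2)))/(2*(3 + (-2 + 4*(-5)*(-2)))))**2)**2 = (((-55 - 18*(-2 + 40))/(2*(3 + (-2 + 40))))**2)**2 = (((-55 - 18*38)/(2*(3 + 38)))**2)**2 = (((1/2)*(-55 - 684)/41)**2)**2 = (((1/2)*(1/41)*(-739))**2)**2 = ((-739/82)**2)**2 = (546121/6724)**2 = 298248146641/45212176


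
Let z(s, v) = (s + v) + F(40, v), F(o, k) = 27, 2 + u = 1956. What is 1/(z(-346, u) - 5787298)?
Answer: -1/5785663 ≈ -1.7284e-7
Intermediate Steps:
u = 1954 (u = -2 + 1956 = 1954)
z(s, v) = 27 + s + v (z(s, v) = (s + v) + 27 = 27 + s + v)
1/(z(-346, u) - 5787298) = 1/((27 - 346 + 1954) - 5787298) = 1/(1635 - 5787298) = 1/(-5785663) = -1/5785663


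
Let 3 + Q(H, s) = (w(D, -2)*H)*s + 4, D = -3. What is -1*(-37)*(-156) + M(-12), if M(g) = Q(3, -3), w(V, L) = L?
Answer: -5753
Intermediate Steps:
Q(H, s) = 1 - 2*H*s (Q(H, s) = -3 + ((-2*H)*s + 4) = -3 + (-2*H*s + 4) = -3 + (4 - 2*H*s) = 1 - 2*H*s)
M(g) = 19 (M(g) = 1 - 2*3*(-3) = 1 + 18 = 19)
-1*(-37)*(-156) + M(-12) = -1*(-37)*(-156) + 19 = 37*(-156) + 19 = -5772 + 19 = -5753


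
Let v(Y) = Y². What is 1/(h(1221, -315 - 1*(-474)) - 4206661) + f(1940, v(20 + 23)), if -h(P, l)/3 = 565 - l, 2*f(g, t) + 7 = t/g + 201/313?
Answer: -13809683613017/5110216572760 ≈ -2.7024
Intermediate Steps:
f(g, t) = -995/313 + t/(2*g) (f(g, t) = -7/2 + (t/g + 201/313)/2 = -7/2 + (201/313 + t/g)/2 = -7/2 + (201/626 + t/(2*g)) = -995/313 + t/(2*g))
h(P, l) = -1695 + 3*l (h(P, l) = -3*(565 - l) = -1695 + 3*l)
1/(h(1221, -315 - 1*(-474)) - 4206661) + f(1940, v(20 + 23)) = 1/((-1695 + 3*(-315 - 1*(-474))) - 4206661) + (-995/313 + (½)*(20 + 23)²/1940) = 1/((-1695 + 3*(-315 + 474)) - 4206661) + (-995/313 + (½)*43²*(1/1940)) = 1/((-1695 + 3*159) - 4206661) + (-995/313 + (½)*1849*(1/1940)) = 1/((-1695 + 477) - 4206661) + (-995/313 + 1849/3880) = 1/(-1218 - 4206661) - 3281863/1214440 = 1/(-4207879) - 3281863/1214440 = -1/4207879 - 3281863/1214440 = -13809683613017/5110216572760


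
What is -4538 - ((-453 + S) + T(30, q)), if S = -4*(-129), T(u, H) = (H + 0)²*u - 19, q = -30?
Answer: -31582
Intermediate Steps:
T(u, H) = -19 + u*H² (T(u, H) = H²*u - 19 = u*H² - 19 = -19 + u*H²)
S = 516
-4538 - ((-453 + S) + T(30, q)) = -4538 - ((-453 + 516) + (-19 + 30*(-30)²)) = -4538 - (63 + (-19 + 30*900)) = -4538 - (63 + (-19 + 27000)) = -4538 - (63 + 26981) = -4538 - 1*27044 = -4538 - 27044 = -31582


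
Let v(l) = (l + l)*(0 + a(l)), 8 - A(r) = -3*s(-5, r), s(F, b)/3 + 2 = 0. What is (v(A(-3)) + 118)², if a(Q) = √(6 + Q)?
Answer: 12324 - 9440*I ≈ 12324.0 - 9440.0*I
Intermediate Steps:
s(F, b) = -6 (s(F, b) = -6 + 3*0 = -6 + 0 = -6)
A(r) = -10 (A(r) = 8 - (-3)*(-6) = 8 - 1*18 = 8 - 18 = -10)
v(l) = 2*l*√(6 + l) (v(l) = (l + l)*(0 + √(6 + l)) = (2*l)*√(6 + l) = 2*l*√(6 + l))
(v(A(-3)) + 118)² = (2*(-10)*√(6 - 10) + 118)² = (2*(-10)*√(-4) + 118)² = (2*(-10)*(2*I) + 118)² = (-40*I + 118)² = (118 - 40*I)²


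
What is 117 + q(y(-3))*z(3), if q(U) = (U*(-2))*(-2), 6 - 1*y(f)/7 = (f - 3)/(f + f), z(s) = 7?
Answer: 1097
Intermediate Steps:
y(f) = 42 - 7*(-3 + f)/(2*f) (y(f) = 42 - 7*(f - 3)/(f + f) = 42 - 7*(-3 + f)/(2*f))
q(U) = 4*U (q(U) = -2*U*(-2) = 4*U)
117 + q(y(-3))*z(3) = 117 + (4*((7/2)*(3 + 11*(-3))/(-3)))*7 = 117 + (4*((7/2)*(-1/3)*(3 - 33)))*7 = 117 + (4*((7/2)*(-1/3)*(-30)))*7 = 117 + (4*35)*7 = 117 + 140*7 = 117 + 980 = 1097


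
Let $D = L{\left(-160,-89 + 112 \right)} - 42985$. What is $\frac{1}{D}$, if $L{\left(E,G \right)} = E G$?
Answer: $- \frac{1}{46665} \approx -2.1429 \cdot 10^{-5}$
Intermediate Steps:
$D = -46665$ ($D = - 160 \left(-89 + 112\right) - 42985 = \left(-160\right) 23 - 42985 = -3680 - 42985 = -46665$)
$\frac{1}{D} = \frac{1}{-46665} = - \frac{1}{46665}$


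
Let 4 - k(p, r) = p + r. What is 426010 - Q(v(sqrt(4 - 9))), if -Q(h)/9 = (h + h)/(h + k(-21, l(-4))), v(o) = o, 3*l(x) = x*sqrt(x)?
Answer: 2*(1704040 - 15975375*I + 639042*sqrt(5))/(8 - 75*I + 3*sqrt(5)) ≈ 4.2601e+5 + 1.5503*I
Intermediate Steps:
l(x) = x**(3/2)/3 (l(x) = (x*sqrt(x))/3 = x**(3/2)/3)
k(p, r) = 4 - p - r (k(p, r) = 4 - (p + r) = 4 + (-p - r) = 4 - p - r)
Q(h) = -18*h/(25 + h + 8*I/3) (Q(h) = -9*(h + h)/(h + (4 - 1*(-21) - (-4)**(3/2)/3)) = -9*2*h/(h + (4 + 21 - (-8*I)/3)) = -9*2*h/(h + (4 + 21 - (-8)*I/3)) = -9*2*h/(h + (4 + 21 + 8*I/3)) = -9*2*h/(h + (25 + 8*I/3)) = -9*2*h/(25 + h + 8*I/3) = -18*h/(25 + h + 8*I/3))
426010 - Q(v(sqrt(4 - 9))) = 426010 - (-54)*sqrt(4 - 9)/(75 + 3*sqrt(4 - 9) + 8*I) = 426010 - (-54)*sqrt(-5)/(75 + 3*sqrt(-5) + 8*I) = 426010 - (-54)*I*sqrt(5)/(75 + 3*(I*sqrt(5)) + 8*I) = 426010 - (-54)*I*sqrt(5)/(75 + 3*I*sqrt(5) + 8*I) = 426010 - (-54)*I*sqrt(5)/(75 + 8*I + 3*I*sqrt(5)) = 426010 + 54*I*sqrt(5)/(75 + 8*I + 3*I*sqrt(5))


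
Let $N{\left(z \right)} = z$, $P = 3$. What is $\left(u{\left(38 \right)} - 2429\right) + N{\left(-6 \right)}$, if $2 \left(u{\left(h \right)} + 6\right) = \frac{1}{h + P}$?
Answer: $- \frac{200161}{82} \approx -2441.0$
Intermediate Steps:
$u{\left(h \right)} = -6 + \frac{1}{2 \left(3 + h\right)}$ ($u{\left(h \right)} = -6 + \frac{1}{2 \left(h + 3\right)} = -6 + \frac{1}{2 \left(3 + h\right)}$)
$\left(u{\left(38 \right)} - 2429\right) + N{\left(-6 \right)} = \left(\frac{-35 - 456}{2 \left(3 + 38\right)} - 2429\right) - 6 = \left(\frac{-35 - 456}{2 \cdot 41} - 2429\right) - 6 = \left(\frac{1}{2} \cdot \frac{1}{41} \left(-491\right) - 2429\right) - 6 = \left(- \frac{491}{82} - 2429\right) - 6 = - \frac{199669}{82} - 6 = - \frac{200161}{82}$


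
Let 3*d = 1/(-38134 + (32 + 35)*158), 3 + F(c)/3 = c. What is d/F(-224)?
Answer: 1/56280564 ≈ 1.7768e-8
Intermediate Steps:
F(c) = -9 + 3*c
d = -1/82644 (d = 1/(3*(-38134 + (32 + 35)*158)) = 1/(3*(-38134 + 67*158)) = 1/(3*(-38134 + 10586)) = (⅓)/(-27548) = (⅓)*(-1/27548) = -1/82644 ≈ -1.2100e-5)
d/F(-224) = -1/(82644*(-9 + 3*(-224))) = -1/(82644*(-9 - 672)) = -1/82644/(-681) = -1/82644*(-1/681) = 1/56280564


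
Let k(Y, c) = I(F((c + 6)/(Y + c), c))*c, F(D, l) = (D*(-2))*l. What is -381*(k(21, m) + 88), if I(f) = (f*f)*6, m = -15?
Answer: 69403722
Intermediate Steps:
F(D, l) = -2*D*l (F(D, l) = (-2*D)*l = -2*D*l)
I(f) = 6*f² (I(f) = f²*6 = 6*f²)
k(Y, c) = 24*c³*(6 + c)²/(Y + c)² (k(Y, c) = (6*(-2*(c + 6)/(Y + c)*c)²)*c = (6*(-2*(6 + c)/(Y + c)*c)²)*c = (6*(-2*c*(6 + c)/(Y + c))²)*c = (6*(4*c²*(6 + c)²/(Y + c)²))*c = (24*c²*(6 + c)²/(Y + c)²)*c = 24*c³*(6 + c)²/(Y + c)²)
-381*(k(21, m) + 88) = -381*(24*(-15)³*(6 - 15)²/(21 - 15)² + 88) = -381*(24*(-3375)*(-9)²/6² + 88) = -381*(24*(-3375)*81*(1/36) + 88) = -381*(-182250 + 88) = -381*(-182162) = 69403722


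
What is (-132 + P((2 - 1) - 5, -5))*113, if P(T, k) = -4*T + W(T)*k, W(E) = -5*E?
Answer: -24408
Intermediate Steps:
P(T, k) = -4*T - 5*T*k (P(T, k) = -4*T + (-5*T)*k = -4*T - 5*T*k)
(-132 + P((2 - 1) - 5, -5))*113 = (-132 + ((2 - 1) - 5)*(-4 - 5*(-5)))*113 = (-132 + (1 - 5)*(-4 + 25))*113 = (-132 - 4*21)*113 = (-132 - 84)*113 = -216*113 = -24408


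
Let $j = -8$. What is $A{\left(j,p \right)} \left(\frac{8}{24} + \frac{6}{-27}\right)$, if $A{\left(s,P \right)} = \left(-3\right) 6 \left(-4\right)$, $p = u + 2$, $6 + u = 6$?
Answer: $8$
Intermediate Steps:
$u = 0$ ($u = -6 + 6 = 0$)
$p = 2$ ($p = 0 + 2 = 2$)
$A{\left(s,P \right)} = 72$ ($A{\left(s,P \right)} = \left(-18\right) \left(-4\right) = 72$)
$A{\left(j,p \right)} \left(\frac{8}{24} + \frac{6}{-27}\right) = 72 \left(\frac{8}{24} + \frac{6}{-27}\right) = 72 \left(8 \cdot \frac{1}{24} + 6 \left(- \frac{1}{27}\right)\right) = 72 \left(\frac{1}{3} - \frac{2}{9}\right) = 72 \cdot \frac{1}{9} = 8$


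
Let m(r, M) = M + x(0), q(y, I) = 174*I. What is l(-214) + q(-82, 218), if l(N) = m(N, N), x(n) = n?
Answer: 37718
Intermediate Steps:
m(r, M) = M (m(r, M) = M + 0 = M)
l(N) = N
l(-214) + q(-82, 218) = -214 + 174*218 = -214 + 37932 = 37718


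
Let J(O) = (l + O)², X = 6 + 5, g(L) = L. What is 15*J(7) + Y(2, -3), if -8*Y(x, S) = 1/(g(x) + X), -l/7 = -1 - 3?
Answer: 1910999/104 ≈ 18375.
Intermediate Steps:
X = 11
l = 28 (l = -7*(-1 - 3) = -7*(-4) = 28)
J(O) = (28 + O)²
Y(x, S) = -1/(8*(11 + x)) (Y(x, S) = -1/(8*(x + 11)) = -1/(8*(11 + x)))
15*J(7) + Y(2, -3) = 15*(28 + 7)² - 1/(88 + 8*2) = 15*35² - 1/(88 + 16) = 15*1225 - 1/104 = 18375 - 1*1/104 = 18375 - 1/104 = 1910999/104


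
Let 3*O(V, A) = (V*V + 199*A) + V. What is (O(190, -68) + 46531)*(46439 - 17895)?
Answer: 1544715648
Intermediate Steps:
O(V, A) = V/3 + V²/3 + 199*A/3 (O(V, A) = ((V*V + 199*A) + V)/3 = ((V² + 199*A) + V)/3 = (V + V² + 199*A)/3 = V/3 + V²/3 + 199*A/3)
(O(190, -68) + 46531)*(46439 - 17895) = (((⅓)*190 + (⅓)*190² + (199/3)*(-68)) + 46531)*(46439 - 17895) = ((190/3 + (⅓)*36100 - 13532/3) + 46531)*28544 = ((190/3 + 36100/3 - 13532/3) + 46531)*28544 = (7586 + 46531)*28544 = 54117*28544 = 1544715648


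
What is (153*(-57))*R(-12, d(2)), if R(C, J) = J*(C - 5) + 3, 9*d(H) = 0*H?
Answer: -26163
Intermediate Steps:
d(H) = 0 (d(H) = (0*H)/9 = (1/9)*0 = 0)
R(C, J) = 3 + J*(-5 + C) (R(C, J) = J*(-5 + C) + 3 = 3 + J*(-5 + C))
(153*(-57))*R(-12, d(2)) = (153*(-57))*(3 - 5*0 - 12*0) = -8721*(3 + 0 + 0) = -8721*3 = -26163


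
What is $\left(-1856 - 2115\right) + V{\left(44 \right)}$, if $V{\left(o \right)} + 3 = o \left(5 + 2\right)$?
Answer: $-3666$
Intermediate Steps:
$V{\left(o \right)} = -3 + 7 o$ ($V{\left(o \right)} = -3 + o \left(5 + 2\right) = -3 + o 7 = -3 + 7 o$)
$\left(-1856 - 2115\right) + V{\left(44 \right)} = \left(-1856 - 2115\right) + \left(-3 + 7 \cdot 44\right) = -3971 + \left(-3 + 308\right) = -3971 + 305 = -3666$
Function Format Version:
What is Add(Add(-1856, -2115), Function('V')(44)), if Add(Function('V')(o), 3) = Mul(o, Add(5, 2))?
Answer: -3666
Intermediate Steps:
Function('V')(o) = Add(-3, Mul(7, o)) (Function('V')(o) = Add(-3, Mul(o, Add(5, 2))) = Add(-3, Mul(o, 7)) = Add(-3, Mul(7, o)))
Add(Add(-1856, -2115), Function('V')(44)) = Add(Add(-1856, -2115), Add(-3, Mul(7, 44))) = Add(-3971, Add(-3, 308)) = Add(-3971, 305) = -3666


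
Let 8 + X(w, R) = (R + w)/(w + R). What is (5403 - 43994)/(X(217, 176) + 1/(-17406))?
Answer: 671714946/121843 ≈ 5513.0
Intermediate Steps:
X(w, R) = -7 (X(w, R) = -8 + (R + w)/(w + R) = -8 + (R + w)/(R + w) = -8 + 1 = -7)
(5403 - 43994)/(X(217, 176) + 1/(-17406)) = (5403 - 43994)/(-7 + 1/(-17406)) = -38591/(-7 - 1/17406) = -38591/(-121843/17406) = -38591*(-17406/121843) = 671714946/121843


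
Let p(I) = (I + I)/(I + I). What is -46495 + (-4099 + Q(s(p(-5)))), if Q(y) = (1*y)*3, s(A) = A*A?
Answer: -50591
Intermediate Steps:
p(I) = 1 (p(I) = (2*I)/((2*I)) = (2*I)*(1/(2*I)) = 1)
s(A) = A²
Q(y) = 3*y (Q(y) = y*3 = 3*y)
-46495 + (-4099 + Q(s(p(-5)))) = -46495 + (-4099 + 3*1²) = -46495 + (-4099 + 3*1) = -46495 + (-4099 + 3) = -46495 - 4096 = -50591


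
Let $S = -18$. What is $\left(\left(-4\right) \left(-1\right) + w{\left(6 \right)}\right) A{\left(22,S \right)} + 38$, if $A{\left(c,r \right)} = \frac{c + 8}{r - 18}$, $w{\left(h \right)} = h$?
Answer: $\frac{89}{3} \approx 29.667$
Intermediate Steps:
$A{\left(c,r \right)} = \frac{8 + c}{-18 + r}$
$\left(\left(-4\right) \left(-1\right) + w{\left(6 \right)}\right) A{\left(22,S \right)} + 38 = \left(\left(-4\right) \left(-1\right) + 6\right) \frac{8 + 22}{-18 - 18} + 38 = \left(4 + 6\right) \frac{1}{-36} \cdot 30 + 38 = 10 \left(\left(- \frac{1}{36}\right) 30\right) + 38 = 10 \left(- \frac{5}{6}\right) + 38 = - \frac{25}{3} + 38 = \frac{89}{3}$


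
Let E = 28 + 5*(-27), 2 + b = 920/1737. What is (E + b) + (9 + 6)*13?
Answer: 150302/1737 ≈ 86.530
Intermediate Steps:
b = -2554/1737 (b = -2 + 920/1737 = -2554/1737 ≈ -1.4704)
E = -107 (E = 28 - 135 = -107)
(E + b) + (9 + 6)*13 = (-107 - 2554/1737) + (9 + 6)*13 = -188413/1737 + 15*13 = -188413/1737 + 195 = 150302/1737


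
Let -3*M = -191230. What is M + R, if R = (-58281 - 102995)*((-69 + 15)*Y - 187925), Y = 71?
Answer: 92778564682/3 ≈ 3.0926e+10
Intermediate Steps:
M = 191230/3 (M = -⅓*(-191230) = 191230/3 ≈ 63743.)
R = 30926124484 (R = (-58281 - 102995)*((-69 + 15)*71 - 187925) = -161276*(-54*71 - 187925) = -161276*(-3834 - 187925) = -161276*(-191759) = 30926124484)
M + R = 191230/3 + 30926124484 = 92778564682/3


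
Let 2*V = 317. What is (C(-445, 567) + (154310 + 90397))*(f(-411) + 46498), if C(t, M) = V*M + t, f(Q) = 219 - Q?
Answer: 15746949332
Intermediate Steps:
V = 317/2 (V = (1/2)*317 = 317/2 ≈ 158.50)
C(t, M) = t + 317*M/2 (C(t, M) = 317*M/2 + t = t + 317*M/2)
(C(-445, 567) + (154310 + 90397))*(f(-411) + 46498) = ((-445 + (317/2)*567) + (154310 + 90397))*((219 - 1*(-411)) + 46498) = ((-445 + 179739/2) + 244707)*((219 + 411) + 46498) = (178849/2 + 244707)*(630 + 46498) = (668263/2)*47128 = 15746949332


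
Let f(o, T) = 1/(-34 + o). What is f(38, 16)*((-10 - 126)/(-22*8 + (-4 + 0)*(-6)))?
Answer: 17/76 ≈ 0.22368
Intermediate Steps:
f(38, 16)*((-10 - 126)/(-22*8 + (-4 + 0)*(-6))) = ((-10 - 126)/(-22*8 + (-4 + 0)*(-6)))/(-34 + 38) = (-136/(-176 - 4*(-6)))/4 = (-136/(-176 + 24))/4 = (-136/(-152))/4 = (-136*(-1/152))/4 = (1/4)*(17/19) = 17/76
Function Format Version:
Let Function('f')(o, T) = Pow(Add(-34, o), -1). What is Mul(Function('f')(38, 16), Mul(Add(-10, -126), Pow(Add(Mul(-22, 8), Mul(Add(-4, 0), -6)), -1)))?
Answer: Rational(17, 76) ≈ 0.22368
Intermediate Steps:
Mul(Function('f')(38, 16), Mul(Add(-10, -126), Pow(Add(Mul(-22, 8), Mul(Add(-4, 0), -6)), -1))) = Mul(Pow(Add(-34, 38), -1), Mul(Add(-10, -126), Pow(Add(Mul(-22, 8), Mul(Add(-4, 0), -6)), -1))) = Mul(Pow(4, -1), Mul(-136, Pow(Add(-176, Mul(-4, -6)), -1))) = Mul(Rational(1, 4), Mul(-136, Pow(Add(-176, 24), -1))) = Mul(Rational(1, 4), Mul(-136, Pow(-152, -1))) = Mul(Rational(1, 4), Mul(-136, Rational(-1, 152))) = Mul(Rational(1, 4), Rational(17, 19)) = Rational(17, 76)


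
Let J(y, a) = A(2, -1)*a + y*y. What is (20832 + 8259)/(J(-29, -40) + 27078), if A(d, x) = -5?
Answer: 9697/9373 ≈ 1.0346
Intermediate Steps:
J(y, a) = y**2 - 5*a (J(y, a) = -5*a + y*y = -5*a + y**2 = y**2 - 5*a)
(20832 + 8259)/(J(-29, -40) + 27078) = (20832 + 8259)/(((-29)**2 - 5*(-40)) + 27078) = 29091/((841 + 200) + 27078) = 29091/(1041 + 27078) = 29091/28119 = 29091*(1/28119) = 9697/9373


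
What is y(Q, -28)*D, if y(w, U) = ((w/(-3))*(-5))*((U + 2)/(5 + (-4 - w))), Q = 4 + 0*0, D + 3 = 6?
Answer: 520/3 ≈ 173.33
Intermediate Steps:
D = 3 (D = -3 + 6 = 3)
Q = 4 (Q = 4 + 0 = 4)
y(w, U) = 5*w*(2 + U)/(3*(1 - w)) (y(w, U) = ((w*(-⅓))*(-5))*((2 + U)/(1 - w)) = (-w/3*(-5))*((2 + U)/(1 - w)) = (5*w/3)*((2 + U)/(1 - w)) = 5*w*(2 + U)/(3*(1 - w)))
y(Q, -28)*D = -5*4*(2 - 28)/(-3 + 3*4)*3 = -5*4*(-26)/(-3 + 12)*3 = -5*4*(-26)/9*3 = -5*4*⅑*(-26)*3 = (520/9)*3 = 520/3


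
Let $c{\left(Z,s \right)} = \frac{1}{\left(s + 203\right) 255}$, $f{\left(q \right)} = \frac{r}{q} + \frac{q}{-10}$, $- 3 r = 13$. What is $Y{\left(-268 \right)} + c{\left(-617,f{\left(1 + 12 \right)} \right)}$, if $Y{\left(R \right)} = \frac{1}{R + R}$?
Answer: $- \frac{101625}{55045592} \approx -0.0018462$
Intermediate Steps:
$r = - \frac{13}{3}$ ($r = \left(- \frac{1}{3}\right) 13 = - \frac{13}{3} \approx -4.3333$)
$Y{\left(R \right)} = \frac{1}{2 R}$
$f{\left(q \right)} = - \frac{13}{3 q} - \frac{q}{10}$ ($f{\left(q \right)} = - \frac{13}{3 q} + \frac{q}{-10} = - \frac{13}{3 q} + q \left(- \frac{1}{10}\right) = - \frac{13}{3 q} - \frac{q}{10}$)
$c{\left(Z,s \right)} = \frac{1}{255 \left(203 + s\right)}$ ($c{\left(Z,s \right)} = \frac{1}{203 + s} \frac{1}{255} = \frac{1}{255 \left(203 + s\right)}$)
$Y{\left(-268 \right)} + c{\left(-617,f{\left(1 + 12 \right)} \right)} = \frac{1}{2 \left(-268\right)} + \frac{1}{255 \left(203 - \left(\frac{1 + 12}{10} + \frac{13}{3 \left(1 + 12\right)}\right)\right)} = \frac{1}{2} \left(- \frac{1}{268}\right) + \frac{1}{255 \left(203 - \left(\frac{13}{10} + \frac{13}{3 \cdot 13}\right)\right)} = - \frac{1}{536} + \frac{1}{255 \left(203 - \frac{49}{30}\right)} = - \frac{1}{536} + \frac{1}{255 \cdot \frac{6041}{30}} = - \frac{1}{536} + \frac{1}{255} \cdot \frac{30}{6041} = - \frac{1}{536} + \frac{2}{102697} = - \frac{101625}{55045592}$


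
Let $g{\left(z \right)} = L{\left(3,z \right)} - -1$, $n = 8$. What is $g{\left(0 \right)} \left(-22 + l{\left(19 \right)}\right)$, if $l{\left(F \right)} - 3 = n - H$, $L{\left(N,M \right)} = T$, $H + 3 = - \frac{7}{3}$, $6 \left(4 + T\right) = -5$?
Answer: $\frac{391}{18} \approx 21.722$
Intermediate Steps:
$T = - \frac{29}{6}$ ($T = -4 + \frac{1}{6} \left(-5\right) = -4 - \frac{5}{6} = - \frac{29}{6} \approx -4.8333$)
$H = - \frac{16}{3}$ ($H = -3 - \frac{7}{3} = - \frac{16}{3} \approx -5.3333$)
$L{\left(N,M \right)} = - \frac{29}{6}$
$l{\left(F \right)} = \frac{49}{3}$ ($l{\left(F \right)} = 3 + \left(8 - - \frac{16}{3}\right) = 3 + \left(8 + \frac{16}{3}\right) = 3 + \frac{40}{3} = \frac{49}{3}$)
$g{\left(z \right)} = - \frac{23}{6}$ ($g{\left(z \right)} = - \frac{29}{6} - -1 = - \frac{29}{6} + 1 = - \frac{23}{6}$)
$g{\left(0 \right)} \left(-22 + l{\left(19 \right)}\right) = - \frac{23 \left(-22 + \frac{49}{3}\right)}{6} = \left(- \frac{23}{6}\right) \left(- \frac{17}{3}\right) = \frac{391}{18}$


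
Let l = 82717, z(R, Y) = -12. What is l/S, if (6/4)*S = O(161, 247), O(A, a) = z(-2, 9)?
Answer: -82717/8 ≈ -10340.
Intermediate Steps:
O(A, a) = -12
S = -8 (S = (⅔)*(-12) = -8)
l/S = 82717/(-8) = 82717*(-⅛) = -82717/8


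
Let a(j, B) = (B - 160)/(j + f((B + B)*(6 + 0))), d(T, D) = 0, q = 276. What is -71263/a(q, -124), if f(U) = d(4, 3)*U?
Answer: 4917147/71 ≈ 69256.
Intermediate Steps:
f(U) = 0 (f(U) = 0*U = 0)
a(j, B) = (-160 + B)/j (a(j, B) = (B - 160)/(j + 0) = (-160 + B)/j)
-71263/a(q, -124) = -71263*276/(-160 - 124) = -71263/((1/276)*(-284)) = -71263/(-71/69) = -71263*(-69/71) = 4917147/71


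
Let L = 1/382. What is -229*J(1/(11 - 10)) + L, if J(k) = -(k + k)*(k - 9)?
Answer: -1399647/382 ≈ -3664.0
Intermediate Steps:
L = 1/382 ≈ 0.0026178
J(k) = -2*k*(-9 + k)
-229*J(1/(11 - 10)) + L = -458*(9 - 1/(11 - 10))/(11 - 10) + 1/382 = -458*(9 - 1/1)/1 + 1/382 = -458*(9 - 1*1) + 1/382 = -458*(9 - 1) + 1/382 = -458*8 + 1/382 = -229*16 + 1/382 = -3664 + 1/382 = -1399647/382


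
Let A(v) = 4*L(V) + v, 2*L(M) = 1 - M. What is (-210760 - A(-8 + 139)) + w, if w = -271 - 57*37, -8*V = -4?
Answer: -213272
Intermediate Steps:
V = ½ (V = -⅛*(-4) = ½ ≈ 0.50000)
L(M) = ½ - M/2 (L(M) = (1 - M)/2 = ½ - M/2)
A(v) = 1 + v (A(v) = 4*(½ - ½*½) + v = 4*(½ - ¼) + v = 4*(¼) + v = 1 + v)
w = -2380 (w = -271 - 2109 = -2380)
(-210760 - A(-8 + 139)) + w = (-210760 - (1 + (-8 + 139))) - 2380 = (-210760 - (1 + 131)) - 2380 = (-210760 - 1*132) - 2380 = (-210760 - 132) - 2380 = -210892 - 2380 = -213272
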